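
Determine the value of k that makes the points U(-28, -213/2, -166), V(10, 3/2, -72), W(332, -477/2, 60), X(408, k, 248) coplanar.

-45/2

Normal to plane UVW: n = (36816, 25252, -43896); plane equation n·P = 3566550.
Requiring n·X = 3566550: (25252)k + (4134720) = 3566550.
So k = -45/2.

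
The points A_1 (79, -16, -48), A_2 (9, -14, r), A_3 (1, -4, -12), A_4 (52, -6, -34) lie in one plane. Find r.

Normal to plane A_1A_3A_4: n = (-192, 120, -456); plane equation n·P = 4800.
Requiring n·A_2 = 4800: (-456)r + (-3408) = 4800.
So r = -18.

-18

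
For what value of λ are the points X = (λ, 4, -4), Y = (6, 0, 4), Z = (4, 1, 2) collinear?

-2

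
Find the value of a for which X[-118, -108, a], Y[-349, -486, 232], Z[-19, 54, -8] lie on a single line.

64

Collinearity requires XY × XZ = 0; each component is linear in a.
The x-component gives (540)a + (-34560) = 0, so a = 64.
The remaining components then also vanish.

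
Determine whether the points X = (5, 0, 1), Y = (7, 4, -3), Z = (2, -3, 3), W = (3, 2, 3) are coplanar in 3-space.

No

With X as base: XY = (2, 4, -4), XZ = (-3, -3, 2), XW = (-2, 2, 2).
XZ × XW = (-10, 2, -12).
XY · (XZ × XW) = 36.
Since 36 ≠ 0, the four points are not coplanar.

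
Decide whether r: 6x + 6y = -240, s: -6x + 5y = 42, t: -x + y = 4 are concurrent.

Yes

Lines aᵢx + bᵢy = cᵢ with pairwise distinct directions are concurrent exactly when det[aᵢ bᵢ cᵢ] = 0.
Here the determinant is 0.
It vanishes, so the lines are concurrent at (-22, -18).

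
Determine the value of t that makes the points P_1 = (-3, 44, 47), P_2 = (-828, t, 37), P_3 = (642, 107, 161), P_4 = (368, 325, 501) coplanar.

49

Coplanarity ⇔ det[P_1P_2; P_1P_3; P_1P_4] = 0.
Expanding, this is linear in t: (-250536)t + (12276264) = 0.
So t = 49.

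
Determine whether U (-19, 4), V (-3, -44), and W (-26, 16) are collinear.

UV = (16, -48), UW = (-7, 12).
det[UV; UW] = (16)(12) − (-48)(-7) = -144.
The determinant is nonzero, so they are not collinear.

No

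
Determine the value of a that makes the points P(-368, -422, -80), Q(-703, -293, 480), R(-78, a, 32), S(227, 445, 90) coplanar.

28

The points are coplanar iff PQ · (PR × PS) = 0.
Expanding, this is linear in a: (-390150)a + (10924200) = 0.
So a = 28.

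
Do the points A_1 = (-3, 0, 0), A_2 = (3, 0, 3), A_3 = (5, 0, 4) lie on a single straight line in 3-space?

Yes

A_1A_2 = (6, 0, 3), A_1A_3 = (8, 0, 4).
Each component of A_1A_3 is 4/3 times the corresponding component of A_1A_2, so A_1A_3 = 4/3·A_1A_2 and the points are collinear.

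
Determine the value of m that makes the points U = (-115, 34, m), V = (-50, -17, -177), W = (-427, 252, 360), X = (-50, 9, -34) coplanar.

-59

The points are coplanar iff UV · (UW × UX) = 0.
Expanding, this is linear in m: (9802)m + (578318) = 0.
So m = -59.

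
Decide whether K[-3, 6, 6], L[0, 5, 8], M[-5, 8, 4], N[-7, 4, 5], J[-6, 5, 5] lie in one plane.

Yes

The plane through K, L, M has normal n = KL × KM = (-2, 2, 4) and equation n·P = 42.
Checking the remaining points: n·N = 42, n·J = 42.
All equal 42, so all 5 points lie in one plane.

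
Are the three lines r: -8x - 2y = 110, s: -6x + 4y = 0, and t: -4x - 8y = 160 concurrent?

Intersecting r and s: solving the 2×2 system gives (x, y) = (-10, -15).
Substitute into t: (-4)(-10) + (-8)(-15) = 160.
This equals 160, so (-10, -15) lies on all three lines and they are concurrent.

Yes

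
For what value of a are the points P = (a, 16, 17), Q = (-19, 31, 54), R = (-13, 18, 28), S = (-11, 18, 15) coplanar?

-11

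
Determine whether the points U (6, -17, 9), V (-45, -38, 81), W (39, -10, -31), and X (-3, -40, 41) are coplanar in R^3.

Yes

With U as base: UV = (-51, -21, 72), UW = (33, 7, -40), UX = (-9, -23, 32).
UW × UX = (-696, -696, -696).
UV · (UW × UX) = 0.
The scalar triple product vanishes, so the four points are coplanar.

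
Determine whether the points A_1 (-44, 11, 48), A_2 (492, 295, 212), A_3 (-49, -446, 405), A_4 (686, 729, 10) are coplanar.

With A_1 as base: A_1A_2 = (536, 284, 164), A_1A_3 = (-5, -457, 357), A_1A_4 = (730, 718, -38).
A_1A_3 × A_1A_4 = (-238960, 260420, 330020).
A_1A_2 · (A_1A_3 × A_1A_4) = 0.
The scalar triple product vanishes, so the four points are coplanar.

Yes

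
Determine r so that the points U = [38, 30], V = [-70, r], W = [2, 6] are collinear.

The three points are collinear iff det[UV; UW] = 0.
This determinant is linear in r: (36)r + (1512) = 0, so r = -42.

-42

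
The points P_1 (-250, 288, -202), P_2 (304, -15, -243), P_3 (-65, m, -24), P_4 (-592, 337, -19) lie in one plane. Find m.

19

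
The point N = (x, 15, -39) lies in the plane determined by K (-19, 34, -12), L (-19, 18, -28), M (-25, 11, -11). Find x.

Coplanarity requires KL · (KM × KN) = 0.
KL = (0, -16, -16), KM = (-6, -23, 1); the triple product is linear in x with coefficient -384 and constant term -6528.
Setting it to zero: x = -17.

-17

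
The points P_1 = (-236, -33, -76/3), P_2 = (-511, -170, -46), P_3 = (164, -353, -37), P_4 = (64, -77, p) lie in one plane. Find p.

Coplanarity ⇔ det[P_1P_2; P_1P_3; P_1P_4] = 0.
Expanding, this is linear in p: (142800)p + (2618000) = 0.
So p = -55/3.

-55/3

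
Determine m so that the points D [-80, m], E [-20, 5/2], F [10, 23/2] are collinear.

-31/2

The three points are collinear iff det[DE; DF] = 0.
This determinant is linear in m: (30)m + (465) = 0, so m = -31/2.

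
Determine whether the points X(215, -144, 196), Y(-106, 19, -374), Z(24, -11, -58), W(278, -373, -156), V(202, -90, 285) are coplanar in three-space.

No

The plane through X, Y, Z has normal n = XY × XZ = (34408, 27336, -11560) and equation n·P = 1195576.
Checking the remaining points: n·W = 1172456, n·V = 1195576.
Since n·W = 1172456 ≠ 1195576, W is off the plane and the points are not all coplanar.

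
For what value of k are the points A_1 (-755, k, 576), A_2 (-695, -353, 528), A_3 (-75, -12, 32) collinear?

-386

Collinearity requires A_1A_2 × A_1A_3 = 0; each component is linear in k.
The x-component gives (496)k + (191456) = 0, so k = -386.
The remaining components then also vanish.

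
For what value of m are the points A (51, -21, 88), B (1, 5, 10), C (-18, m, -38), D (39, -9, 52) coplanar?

The points are coplanar iff AB · (AC × AD) = 0.
Expanding, this is linear in m: (864)m + (-18144) = 0.
So m = 21.

21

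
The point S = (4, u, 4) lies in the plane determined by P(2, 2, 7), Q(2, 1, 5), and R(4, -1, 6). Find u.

-2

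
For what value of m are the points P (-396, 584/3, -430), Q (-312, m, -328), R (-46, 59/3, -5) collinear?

458/3

Direction PR = (350, -175, 425). From the x-coordinate of Q, the parameter along the line is τ = (-312 − (-396))/350 = 6/25.
Then m = 584/3 + 6/25·(-175) = 458/3.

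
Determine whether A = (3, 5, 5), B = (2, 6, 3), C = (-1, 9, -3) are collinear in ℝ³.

Yes

AB = (-1, 1, -2), AC = (-4, 4, -8).
AB × AC = (0, 0, 0).
The cross product vanishes, so the three points are collinear.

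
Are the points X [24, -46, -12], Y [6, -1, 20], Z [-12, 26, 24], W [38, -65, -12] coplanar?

Yes

A normal to the plane through X, Y, Z is n = XY × XZ = (-684, -504, 324).
The plane has equation n·P = 2880. For W: n·W = 2880.
Equal, so W lies in the plane and all four are coplanar.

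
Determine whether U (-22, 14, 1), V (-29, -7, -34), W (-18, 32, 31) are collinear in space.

No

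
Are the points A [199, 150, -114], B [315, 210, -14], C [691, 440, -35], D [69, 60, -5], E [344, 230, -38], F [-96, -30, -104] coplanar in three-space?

No

The plane through A, B, C has normal n = AB × AC = (-24260, 40036, 4120) and equation n·P = 707980.
Checking the remaining points: n·D = 707620, n·E = 706280, n·F = 699400.
Since n·D = 707620 ≠ 707980, D is off the plane and the points are not all coplanar.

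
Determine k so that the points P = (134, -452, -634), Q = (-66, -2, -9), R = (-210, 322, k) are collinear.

Direction PQ = (-200, 450, 625). From the x-coordinate of R, the parameter along the line is τ = (-210 − 134)/(-200) = 43/25.
Then k = (-634) + 43/25·(625) = 441.

441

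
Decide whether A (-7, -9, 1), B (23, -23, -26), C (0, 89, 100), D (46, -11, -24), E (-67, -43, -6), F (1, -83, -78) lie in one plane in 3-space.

The plane through A, B, C has normal n = AB × AC = (1260, -3159, 3038) and equation n·P = 22649.
Checking the remaining points: n·D = 19797, n·E = 33189, n·F = 26493.
Since n·D = 19797 ≠ 22649, D is off the plane and the points are not all coplanar.

No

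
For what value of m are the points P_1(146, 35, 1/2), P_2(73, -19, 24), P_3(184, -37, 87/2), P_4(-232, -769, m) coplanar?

823/2

Normal to plane P_1P_2P_3: n = (-630, 4032, 7308); plane equation n·P = 52794.
Requiring n·P_4 = 52794: (7308)m + (-2954448) = 52794.
So m = 823/2.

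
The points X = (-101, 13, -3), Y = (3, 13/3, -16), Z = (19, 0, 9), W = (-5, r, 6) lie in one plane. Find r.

Normal to plane XYZ: n = (-273, -2808, -312); plane equation n·P = -7995.
Requiring n·W = -7995: (-2808)r + (-507) = -7995.
So r = 8/3.

8/3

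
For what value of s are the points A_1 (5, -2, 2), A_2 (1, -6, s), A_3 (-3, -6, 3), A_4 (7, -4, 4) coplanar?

The points are coplanar iff A_1A_2 · (A_1A_3 × A_1A_4) = 0.
Expanding, this is linear in s: (24)s + (-96) = 0.
So s = 4.

4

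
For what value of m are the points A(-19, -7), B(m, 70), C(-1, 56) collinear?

3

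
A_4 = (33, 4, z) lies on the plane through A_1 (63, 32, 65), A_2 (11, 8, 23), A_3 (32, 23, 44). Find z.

Coplanarity requires A_1A_2 · (A_1A_3 × A_1A_4) = 0.
A_1A_2 = (-52, -24, -42), A_1A_3 = (-31, -9, -21); the triple product is linear in z with coefficient -276 and constant term 8280.
Setting it to zero: z = 30.

30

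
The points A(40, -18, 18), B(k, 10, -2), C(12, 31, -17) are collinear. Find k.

24

Direction AC = (-28, 49, -35). From the y-coordinate of B, the parameter along the line is τ = (10 − (-18))/49 = 4/7.
Then k = 40 + 4/7·(-28) = 24.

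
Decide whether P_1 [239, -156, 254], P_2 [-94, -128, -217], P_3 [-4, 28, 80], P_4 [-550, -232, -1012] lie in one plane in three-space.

The four points are coplanar iff the 3×3 determinant with rows P_1P_2, P_1P_3, P_1P_4 is zero.
Rows: (-333, 28, -471), (-243, 184, -174), (-789, -76, -1266).
Expanding along the first row: (-333)(-246168) − (28)(170352) + (-471)(163644) = 127764.
Nonzero ⇒ not coplanar.

No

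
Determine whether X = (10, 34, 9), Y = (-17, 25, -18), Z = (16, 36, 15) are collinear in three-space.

XY = (-27, -9, -27), XZ = (6, 2, 6).
XY × XZ = (0, 0, 0).
The cross product vanishes, so the three points are collinear.

Yes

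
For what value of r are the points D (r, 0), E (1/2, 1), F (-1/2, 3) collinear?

Collinearity: (D − E) must be parallel to (F − E) = (-1, 2).
Cross-multiplying the components: (r − 1/2)·(2) = (-1)·(-1).
Solving gives r = 1.

1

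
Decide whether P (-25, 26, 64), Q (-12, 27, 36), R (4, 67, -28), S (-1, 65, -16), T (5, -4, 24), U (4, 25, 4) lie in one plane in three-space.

The plane through P, Q, R has normal n = PQ × PR = (1056, 384, 504) and equation n·X = 15840.
Checking the remaining points: n·S = 15840, n·T = 15840, n·U = 15840.
All equal 15840, so all 6 points lie in one plane.

Yes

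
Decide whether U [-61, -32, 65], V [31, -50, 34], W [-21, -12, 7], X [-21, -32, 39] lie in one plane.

A normal to the plane through U, V, W is n = UV × UW = (1664, 4096, 2560).
The plane has equation n·P = -66176. For X: n·X = -66176.
Equal, so X lies in the plane and all four are coplanar.

Yes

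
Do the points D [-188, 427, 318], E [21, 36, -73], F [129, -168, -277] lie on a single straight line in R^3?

DE = (209, -391, -391), DF = (317, -595, -595).
DE × DF = (0, 408, -408).
The cross product is nonzero, so the points do not lie on one line.

No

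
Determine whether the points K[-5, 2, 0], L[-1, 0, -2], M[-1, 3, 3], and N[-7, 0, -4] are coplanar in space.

Yes

A normal to the plane through K, L, M is n = KL × KM = (-4, -20, 12).
The plane has equation n·P = -20. For N: n·N = -20.
Equal, so N lies in the plane and all four are coplanar.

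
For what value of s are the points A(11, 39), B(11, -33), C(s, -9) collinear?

The three points are collinear iff det[AB; AC] = 0.
This determinant is linear in s: (72)s + (-792) = 0, so s = 11.

11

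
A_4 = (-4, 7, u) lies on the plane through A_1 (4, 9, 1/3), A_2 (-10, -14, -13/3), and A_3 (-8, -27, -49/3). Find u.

A normal to the plane is n = A_1A_2 × A_1A_3 = (646/3, -532/3, 228).
A_4 lies in the plane iff n · A_1A_4 = 0.
This gives (228)u + (-1444) = 0, so u = 19/3.

19/3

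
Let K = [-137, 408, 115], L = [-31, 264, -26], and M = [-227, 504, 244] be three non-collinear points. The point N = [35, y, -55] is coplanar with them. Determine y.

8

A normal to the plane is n = KL × KM = (-5040, -984, -2784).
N lies in the plane iff n · KN = 0.
This gives (-984)y + (7872) = 0, so y = 8.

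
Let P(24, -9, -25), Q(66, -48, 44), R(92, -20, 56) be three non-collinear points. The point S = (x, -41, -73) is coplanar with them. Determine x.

Coplanarity requires PQ · (PR × PS) = 0.
PQ = (42, -39, 69), PR = (68, -11, 81); the triple product is linear in x with coefficient -2400 and constant term -88800.
Setting it to zero: x = -37.

-37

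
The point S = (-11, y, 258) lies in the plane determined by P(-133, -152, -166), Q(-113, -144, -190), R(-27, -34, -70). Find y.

The plane through P, Q, R has equation 3600x − 4464y + 1512z = -51264.
Substituting S: (-4464)y + (350496) = -51264, so y = 90.

90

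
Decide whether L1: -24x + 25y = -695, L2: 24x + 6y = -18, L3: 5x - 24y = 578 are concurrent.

Lines aᵢx + bᵢy = cᵢ with pairwise distinct directions are concurrent exactly when det[aᵢ bᵢ cᵢ] = 0.
Here the determinant is -744.
Nonzero, so no common point exists.

No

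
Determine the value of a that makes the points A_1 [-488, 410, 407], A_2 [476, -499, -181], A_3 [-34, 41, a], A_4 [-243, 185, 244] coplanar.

-3

Normal to plane A_1A_2A_4: n = (15867, 13072, 5805); plane equation n·P = -20941.
Requiring n·A_3 = -20941: (5805)a + (-3526) = -20941.
So a = -3.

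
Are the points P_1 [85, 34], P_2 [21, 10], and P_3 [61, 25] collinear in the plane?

P_1P_2 = (-64, -24), P_1P_3 = (-24, -9).
Checking proportionality: P_1P_3 = 3/8·P_1P_2, so the vectors are parallel and the points are collinear.

Yes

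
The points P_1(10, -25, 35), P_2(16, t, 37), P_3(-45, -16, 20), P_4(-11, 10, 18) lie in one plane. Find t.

-27

The points are coplanar iff P_1P_2 · (P_1P_3 × P_1P_4) = 0.
Expanding, this is linear in t: (-620)t + (-16740) = 0.
So t = -27.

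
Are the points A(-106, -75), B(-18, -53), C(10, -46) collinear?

Yes

AB = (88, 22), AC = (116, 29).
Twice the signed area of △ABC is (88)(29) − (22)(116) = 0.
The triangle is degenerate (zero area), so the points are collinear.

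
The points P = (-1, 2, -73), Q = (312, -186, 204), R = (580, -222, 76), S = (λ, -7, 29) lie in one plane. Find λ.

The points are coplanar iff PQ · (PR × PS) = 0.
Expanding, this is linear in λ: (34036)λ + (2995168) = 0.
So λ = -88.

-88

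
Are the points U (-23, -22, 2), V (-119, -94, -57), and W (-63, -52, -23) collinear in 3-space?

UV = (-96, -72, -59), UW = (-40, -30, -25).
Comparing components 2 and 3: (-72)(-25) − (-59)(-30) = 30 ≠ 0, so UV and UW are not parallel and the points are not collinear.

No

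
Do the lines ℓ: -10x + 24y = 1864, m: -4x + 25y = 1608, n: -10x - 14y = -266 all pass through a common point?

Intersecting ℓ and m: solving the 2×2 system gives (x, y) = (-52, 56).
Substitute into n: (-10)(-52) + (-14)(56) = -264.
But n requires -266 ≠ -264, so the three lines have no common point.

No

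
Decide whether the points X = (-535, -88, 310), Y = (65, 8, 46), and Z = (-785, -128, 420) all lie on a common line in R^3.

Yes

XY = (600, 96, -264), XZ = (-250, -40, 110).
XY × XZ = (0, 0, 0).
The cross product vanishes, so the three points are collinear.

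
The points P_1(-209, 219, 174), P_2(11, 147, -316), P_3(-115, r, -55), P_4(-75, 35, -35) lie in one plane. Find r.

219

The points are coplanar iff P_1P_2 · (P_1P_3 × P_1P_4) = 0.
Expanding, this is linear in r: (19680)r + (-4309920) = 0.
So r = 219.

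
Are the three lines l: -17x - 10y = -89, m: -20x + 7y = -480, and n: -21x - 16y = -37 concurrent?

Yes

Intersecting l and m: solving the 2×2 system gives (x, y) = (17, -20).
Substitute into n: (-21)(17) + (-16)(-20) = -37.
This equals -37, so (17, -20) lies on all three lines and they are concurrent.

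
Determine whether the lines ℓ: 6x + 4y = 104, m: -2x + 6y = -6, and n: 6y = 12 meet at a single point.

Intersecting ℓ and m: solving the 2×2 system gives (x, y) = (162/11, 43/11).
Substitute into n: (0)(162/11) + (6)(43/11) = 258/11.
But n requires 12 ≠ 258/11, so the three lines have no common point.

No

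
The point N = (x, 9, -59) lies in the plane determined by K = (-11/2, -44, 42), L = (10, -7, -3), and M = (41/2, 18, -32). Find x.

16

A normal to the plane is n = KL × KM = (52, -23, -1).
N lies in the plane iff n · KN = 0.
This gives (52)x + (-832) = 0, so x = 16.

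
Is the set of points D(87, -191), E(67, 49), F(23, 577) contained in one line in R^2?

Yes

DE = (-20, 240), DF = (-64, 768).
Checking proportionality: DF = 16/5·DE, so the vectors are parallel and the points are collinear.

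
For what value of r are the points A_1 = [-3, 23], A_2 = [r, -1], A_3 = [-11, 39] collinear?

Collinearity: (A_2 − A_1) must be parallel to (A_3 − A_1) = (-8, 16).
Cross-multiplying the components: (r − (-3))·(16) = (-24)·(-8).
Solving gives r = 9.

9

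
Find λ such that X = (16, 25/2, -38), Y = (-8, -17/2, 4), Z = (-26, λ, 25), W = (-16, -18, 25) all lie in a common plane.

-41/2

The points are coplanar iff XY · (XZ × XW) = 0.
Expanding, this is linear in λ: (-168)λ + (-3444) = 0.
So λ = -41/2.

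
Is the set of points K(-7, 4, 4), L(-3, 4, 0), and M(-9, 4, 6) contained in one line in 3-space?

Yes

KL = (4, 0, -4), KM = (-2, 0, 2).
Each component of KM is -1/2 times the corresponding component of KL, so KM = -1/2·KL and the points are collinear.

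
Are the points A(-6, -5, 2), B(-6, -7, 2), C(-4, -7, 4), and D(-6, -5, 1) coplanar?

No

A normal to the plane through A, B, C is n = AB × AC = (-4, 0, 4).
The plane has equation n·P = 32. For D: n·D = 28.
28 ≠ 32, so D is off the plane.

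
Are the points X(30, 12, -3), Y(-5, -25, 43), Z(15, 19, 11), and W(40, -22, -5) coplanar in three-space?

Yes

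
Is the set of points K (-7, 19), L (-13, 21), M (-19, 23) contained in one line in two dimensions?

Yes

KL = (-6, 2), KM = (-12, 4).
Checking proportionality: KM = 2·KL, so the vectors are parallel and the points are collinear.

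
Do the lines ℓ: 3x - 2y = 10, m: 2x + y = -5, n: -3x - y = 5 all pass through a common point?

Yes

Intersecting ℓ and m: solving the 2×2 system gives (x, y) = (0, -5).
Substitute into n: (-3)(0) + (-1)(-5) = 5.
This equals 5, so (0, -5) lies on all three lines and they are concurrent.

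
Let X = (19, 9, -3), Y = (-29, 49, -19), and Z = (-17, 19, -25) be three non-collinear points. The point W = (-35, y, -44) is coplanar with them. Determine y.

8

A normal to the plane is n = XY × XZ = (-720, -480, 960).
W lies in the plane iff n · XW = 0.
This gives (-480)y + (3840) = 0, so y = 8.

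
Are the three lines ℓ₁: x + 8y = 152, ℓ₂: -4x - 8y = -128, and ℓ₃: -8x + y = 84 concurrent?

Yes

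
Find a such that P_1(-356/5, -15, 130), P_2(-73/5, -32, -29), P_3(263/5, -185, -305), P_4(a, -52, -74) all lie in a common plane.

-12/5

Normal to plane P_1P_2P_3: n = (-19635, 24684/5, -37587/5); plane equation n·P = 346698.
Requiring n·P_4 = 346698: (-19635)a + (299574) = 346698.
So a = -12/5.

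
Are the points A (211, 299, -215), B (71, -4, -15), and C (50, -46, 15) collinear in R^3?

AB = (-140, -303, 200), AC = (-161, -345, 230).
Comparing components 2 and 3: (-303)(230) − (200)(-345) = -690 ≠ 0, so AB and AC are not parallel and the points are not collinear.

No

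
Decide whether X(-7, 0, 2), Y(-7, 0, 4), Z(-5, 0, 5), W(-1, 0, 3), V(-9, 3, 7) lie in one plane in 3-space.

No

The plane through X, Y, Z has normal n = XY × XZ = (0, 4, 0) and equation n·P = 0.
Checking the remaining points: n·W = 0, n·V = 12.
Since n·V = 12 ≠ 0, V is off the plane and the points are not all coplanar.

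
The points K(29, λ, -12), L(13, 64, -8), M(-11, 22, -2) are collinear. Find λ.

92

Collinearity requires KL × KM = 0; each component is linear in λ.
The x-component gives (-6)λ + (552) = 0, so λ = 92.
The remaining components then also vanish.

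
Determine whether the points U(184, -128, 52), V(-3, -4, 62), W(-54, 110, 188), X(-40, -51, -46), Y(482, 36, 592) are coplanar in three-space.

Yes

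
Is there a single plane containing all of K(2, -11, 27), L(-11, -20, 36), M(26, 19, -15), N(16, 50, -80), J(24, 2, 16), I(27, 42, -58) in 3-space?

Yes

The plane through K, L, M has normal n = KL × KM = (108, -330, -174) and equation n·P = -852.
Checking the remaining points: n·N = -852, n·J = -852, n·I = -852.
All equal -852, so all 6 points lie in one plane.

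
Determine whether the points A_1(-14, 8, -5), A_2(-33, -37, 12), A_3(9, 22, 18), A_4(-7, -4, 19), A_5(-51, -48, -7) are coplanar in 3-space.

The plane through A_1, A_2, A_3 has normal n = A_1A_2 × A_1A_3 = (-1273, 828, 769) and equation n·P = 20601.
Checking the remaining points: n·A_4 = 20210, n·A_5 = 19796.
Since n·A_4 = 20210 ≠ 20601, A_4 is off the plane and the points are not all coplanar.

No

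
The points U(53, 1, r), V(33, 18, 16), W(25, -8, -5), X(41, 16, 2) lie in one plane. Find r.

The points are coplanar iff UV · (UW × UX) = 0.
Expanding, this is linear in r: (-224)r + (-7616) = 0.
So r = -34.

-34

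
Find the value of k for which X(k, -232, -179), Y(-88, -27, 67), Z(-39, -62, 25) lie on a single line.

Direction YZ = (49, -35, -42). From the y-coordinate of X, the parameter along the line is τ = (-232 − (-27))/(-35) = 41/7.
Then k = (-88) + 41/7·(49) = 199.

199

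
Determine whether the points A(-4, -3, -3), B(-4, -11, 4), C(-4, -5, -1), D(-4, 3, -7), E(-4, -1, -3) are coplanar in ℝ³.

Yes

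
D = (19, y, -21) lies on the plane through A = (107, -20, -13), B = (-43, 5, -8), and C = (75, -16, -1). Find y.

-4

Coplanarity requires AB · (AC × AD) = 0.
AB = (-150, 25, 5), AC = (-32, 4, 12); the triple product is linear in y with coefficient 1640 and constant term 6560.
Setting it to zero: y = -4.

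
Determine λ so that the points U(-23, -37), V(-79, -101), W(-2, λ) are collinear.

-13

Collinearity: (W − U) must be parallel to (V − U) = (-56, -64).
Cross-multiplying the components: (λ − (-37))·(-56) = (21)·(-64).
Solving gives λ = -13.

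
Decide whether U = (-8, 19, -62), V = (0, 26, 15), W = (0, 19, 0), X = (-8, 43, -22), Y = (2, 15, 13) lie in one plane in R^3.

The plane through U, V, W has normal n = UV × UW = (434, 120, -56) and equation n·P = 2280.
Checking the remaining points: n·X = 2920, n·Y = 1940.
Since n·X = 2920 ≠ 2280, X is off the plane and the points are not all coplanar.

No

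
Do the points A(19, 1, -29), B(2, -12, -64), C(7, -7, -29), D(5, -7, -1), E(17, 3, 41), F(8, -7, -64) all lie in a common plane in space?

No

The plane through A, B, C has normal n = AB × AC = (-280, 420, -20) and equation n·P = -4320.
Checking the remaining points: n·D = -4320, n·E = -4320, n·F = -3900.
Since n·F = -3900 ≠ -4320, F is off the plane and the points are not all coplanar.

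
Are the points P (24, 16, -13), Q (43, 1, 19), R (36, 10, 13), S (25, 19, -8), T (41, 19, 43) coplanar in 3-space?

The plane through P, Q, R has normal n = PQ × PR = (-198, -110, 66) and equation n·X = -7370.
Checking the remaining points: n·S = -7568, n·T = -7370.
Since n·S = -7568 ≠ -7370, S is off the plane and the points are not all coplanar.

No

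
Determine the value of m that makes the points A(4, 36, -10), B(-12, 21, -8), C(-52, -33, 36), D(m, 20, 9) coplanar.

Normal to plane ABC: n = (-552, 624, 264); plane equation n·P = 17616.
Requiring n·D = 17616: (-552)m + (14856) = 17616.
So m = -5.

-5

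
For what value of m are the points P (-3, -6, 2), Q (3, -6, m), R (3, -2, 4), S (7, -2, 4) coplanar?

2

The points are coplanar iff PQ · (PR × PS) = 0.
Expanding, this is linear in m: (-16)m + (32) = 0.
So m = 2.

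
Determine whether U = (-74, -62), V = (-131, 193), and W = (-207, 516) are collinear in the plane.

No

UV = (-57, 255), UW = (-133, 578).
If collinear, UW would be a scalar multiple of UV. But (-57)·(578) ≠ (255)·(-133) (difference 969), so they are not parallel; the points are not collinear.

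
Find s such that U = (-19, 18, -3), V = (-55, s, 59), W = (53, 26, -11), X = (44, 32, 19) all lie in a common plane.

28

Coplanarity ⇔ det[UV; UW; UX] = 0.
Expanding, this is linear in s: (-2088)s + (58464) = 0.
So s = 28.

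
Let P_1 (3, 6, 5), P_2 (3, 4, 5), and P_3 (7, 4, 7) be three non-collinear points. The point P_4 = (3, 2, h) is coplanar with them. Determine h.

The plane through P_1, P_2, P_3 has equation −4x + 8z = 28.
Substituting P_4: (8)h + (-12) = 28, so h = 5.

5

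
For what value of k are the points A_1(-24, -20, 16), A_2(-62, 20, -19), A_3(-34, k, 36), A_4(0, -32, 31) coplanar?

-64

Normal to plane A_1A_2A_4: n = (180, -270, -504); plane equation n·P = -6984.
Requiring n·A_3 = -6984: (-270)k + (-24264) = -6984.
So k = -64.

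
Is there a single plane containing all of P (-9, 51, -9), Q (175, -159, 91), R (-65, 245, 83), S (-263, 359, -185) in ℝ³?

No

With P as base: PQ = (184, -210, 100), PR = (-56, 194, 92), PS = (-254, 308, -176).
PR × PS = (-62480, -33224, 32028).
PQ · (PR × PS) = -1316480.
Since -1316480 ≠ 0, the four points are not coplanar.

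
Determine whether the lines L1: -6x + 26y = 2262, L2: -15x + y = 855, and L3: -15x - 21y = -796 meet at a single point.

No

Lines aᵢx + bᵢy = cᵢ with pairwise distinct directions are concurrent exactly when det[aᵢ bᵢ cᵢ] = 0.
Here the determinant is -384.
Nonzero, so no common point exists.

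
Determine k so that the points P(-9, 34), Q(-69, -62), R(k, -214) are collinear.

-164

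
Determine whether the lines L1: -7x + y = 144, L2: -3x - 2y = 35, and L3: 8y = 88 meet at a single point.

Intersecting L1 and L2: solving the 2×2 system gives (x, y) = (-19, 11).
Substitute into L3: (0)(-19) + (8)(11) = 88.
This equals 88, so (-19, 11) lies on all three lines and they are concurrent.

Yes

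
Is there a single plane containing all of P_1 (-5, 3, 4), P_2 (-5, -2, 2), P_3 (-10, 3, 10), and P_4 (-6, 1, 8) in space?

No

With P_1 as base: P_1P_2 = (0, -5, -2), P_1P_3 = (-5, 0, 6), P_1P_4 = (-1, -2, 4).
P_1P_3 × P_1P_4 = (12, 14, 10).
P_1P_2 · (P_1P_3 × P_1P_4) = -90.
Since -90 ≠ 0, the four points are not coplanar.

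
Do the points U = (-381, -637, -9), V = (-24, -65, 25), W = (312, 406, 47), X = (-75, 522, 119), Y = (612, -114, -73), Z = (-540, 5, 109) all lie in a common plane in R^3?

No

The plane through U, V, W has normal n = UV × UW = (-3430, 3570, -24045) and equation n·P = -750855.
Checking the remaining points: n·X = -740565, n·Y = -750855, n·Z = -750855.
Since n·X = -740565 ≠ -750855, X is off the plane and the points are not all coplanar.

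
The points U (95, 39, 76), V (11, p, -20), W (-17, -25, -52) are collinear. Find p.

-9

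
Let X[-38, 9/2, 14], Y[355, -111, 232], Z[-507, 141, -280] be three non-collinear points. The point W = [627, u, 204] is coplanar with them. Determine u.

A normal to the plane is n = XY × XZ = (4200, 13300, -525).
W lies in the plane iff n · XW = 0.
This gives (13300)u + (2633400) = 0, so u = -198.

-198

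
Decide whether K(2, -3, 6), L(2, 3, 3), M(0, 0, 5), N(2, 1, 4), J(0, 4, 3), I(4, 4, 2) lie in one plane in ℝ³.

The plane through K, L, M has normal n = KL × KM = (3, 6, 12) and equation n·P = 60.
Checking the remaining points: n·N = 60, n·J = 60, n·I = 60.
All equal 60, so all 6 points lie in one plane.

Yes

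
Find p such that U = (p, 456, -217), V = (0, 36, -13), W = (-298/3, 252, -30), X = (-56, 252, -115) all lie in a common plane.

The points are coplanar iff UV · (UW × UX) = 0.
Expanding, this is linear in p: (18360)p + (1946160) = 0.
So p = -106.

-106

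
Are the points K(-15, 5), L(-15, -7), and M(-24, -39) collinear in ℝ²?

KL = (0, -12), KM = (-9, -44).
det[KL; KM] = (0)(-44) − (-12)(-9) = -108.
The determinant is nonzero, so they are not collinear.

No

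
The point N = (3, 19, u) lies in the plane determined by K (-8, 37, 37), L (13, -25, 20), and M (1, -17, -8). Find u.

48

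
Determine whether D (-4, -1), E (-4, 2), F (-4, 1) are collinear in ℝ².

Yes

DE = (0, 3), DF = (0, 2).
det[DE; DF] = (0)(2) − (3)(0) = 0.
The determinant is zero, so the points are collinear.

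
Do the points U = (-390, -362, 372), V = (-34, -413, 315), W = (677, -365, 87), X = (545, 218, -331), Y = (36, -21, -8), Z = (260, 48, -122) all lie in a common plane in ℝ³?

The plane through U, V, W has normal n = UV × UW = (14364, 40641, 53349) and equation n·P = -468174.
Checking the remaining points: n·X = -970401, n·Y = -763149, n·Z = -823170.
Since n·X = -970401 ≠ -468174, X is off the plane and the points are not all coplanar.

No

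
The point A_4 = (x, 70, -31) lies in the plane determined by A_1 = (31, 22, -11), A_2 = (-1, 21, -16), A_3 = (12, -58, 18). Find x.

The plane through A_1, A_2, A_3 has equation −429x + 1023y + 2541z = -18744.
Substituting A_4: (-429)x + (-7161) = -18744, so x = 27.

27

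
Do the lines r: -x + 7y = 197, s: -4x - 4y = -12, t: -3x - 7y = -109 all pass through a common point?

Lines aᵢx + bᵢy = cᵢ with pairwise distinct directions are concurrent exactly when det[aᵢ bᵢ cᵢ] = 0.
Here the determinant is 0.
It vanishes, so the lines are concurrent at (-22, 25).

Yes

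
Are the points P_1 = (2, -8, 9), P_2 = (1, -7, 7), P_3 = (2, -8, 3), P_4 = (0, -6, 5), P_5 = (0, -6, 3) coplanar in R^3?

The plane through P_1, P_2, P_3 has normal n = P_1P_2 × P_1P_3 = (-6, -6, 0) and equation n·P = 36.
Checking the remaining points: n·P_4 = 36, n·P_5 = 36.
All equal 36, so all 5 points lie in one plane.

Yes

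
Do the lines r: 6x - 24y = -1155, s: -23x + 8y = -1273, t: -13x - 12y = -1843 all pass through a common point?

No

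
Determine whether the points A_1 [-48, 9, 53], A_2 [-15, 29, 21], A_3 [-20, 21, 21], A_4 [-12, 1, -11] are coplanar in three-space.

With A_1 as base: A_1A_2 = (33, 20, -32), A_1A_3 = (28, 12, -32), A_1A_4 = (36, -8, -64).
A_1A_3 × A_1A_4 = (-1024, 640, -656).
A_1A_2 · (A_1A_3 × A_1A_4) = 0.
The scalar triple product vanishes, so the four points are coplanar.

Yes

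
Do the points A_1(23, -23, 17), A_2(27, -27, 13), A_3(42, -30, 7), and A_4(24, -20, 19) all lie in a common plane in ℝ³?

With A_1 as base: A_1A_2 = (4, -4, -4), A_1A_3 = (19, -7, -10), A_1A_4 = (1, 3, 2).
A_1A_3 × A_1A_4 = (16, -48, 64).
A_1A_2 · (A_1A_3 × A_1A_4) = 0.
The scalar triple product vanishes, so the four points are coplanar.

Yes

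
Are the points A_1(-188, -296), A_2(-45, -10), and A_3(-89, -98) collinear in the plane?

Yes

A_1A_2 = (143, 286), A_1A_3 = (99, 198).
det[A_1A_2; A_1A_3] = (143)(198) − (286)(99) = 0.
The determinant is zero, so the points are collinear.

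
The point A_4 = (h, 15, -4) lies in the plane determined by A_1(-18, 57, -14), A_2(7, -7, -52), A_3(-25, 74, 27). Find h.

A normal to the plane is n = A_1A_2 × A_1A_3 = (-1978, -759, -23).
A_4 lies in the plane iff n · A_1A_4 = 0.
This gives (-1978)h + (-3956) = 0, so h = -2.

-2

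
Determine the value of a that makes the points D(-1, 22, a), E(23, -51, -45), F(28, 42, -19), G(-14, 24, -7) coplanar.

The points are coplanar iff DE · (DF × DG) = 0.
Expanding, this is linear in a: (-3816)a + (-49608) = 0.
So a = -13.

-13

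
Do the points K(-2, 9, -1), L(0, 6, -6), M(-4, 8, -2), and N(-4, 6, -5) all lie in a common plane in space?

The four points are coplanar iff the 3×3 determinant with rows KL, KM, KN is zero.
Rows: (2, -3, -5), (-2, -1, -1), (-2, -3, -4).
Expanding along the first row: (2)(1) − (-3)(6) + (-5)(4) = 0.
Zero determinant ⇒ coplanar.

Yes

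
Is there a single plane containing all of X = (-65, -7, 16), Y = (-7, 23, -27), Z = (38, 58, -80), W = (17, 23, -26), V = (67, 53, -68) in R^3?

No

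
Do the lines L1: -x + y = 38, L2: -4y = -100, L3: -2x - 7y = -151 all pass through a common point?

No

The three lines meet at one point iff the augmented coefficient matrix [aᵢ bᵢ cᵢ] has rank < 3, i.e. its determinant vanishes.
Here the determinant is -8.
Nonzero, so no common point exists.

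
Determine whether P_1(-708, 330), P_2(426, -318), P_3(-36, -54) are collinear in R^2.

P_1P_2 = (1134, -648), P_1P_3 = (672, -384).
Checking proportionality: P_1P_3 = 16/27·P_1P_2, so the vectors are parallel and the points are collinear.

Yes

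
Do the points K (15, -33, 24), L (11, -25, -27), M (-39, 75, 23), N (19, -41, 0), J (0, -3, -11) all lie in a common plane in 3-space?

The plane through K, L, M has normal n = KL × KM = (5500, 2750, 0) and equation n·P = -8250.
Checking the remaining points: n·N = -8250, n·J = -8250.
All equal -8250, so all 5 points lie in one plane.

Yes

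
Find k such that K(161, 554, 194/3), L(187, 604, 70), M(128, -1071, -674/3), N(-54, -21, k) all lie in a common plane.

-26/3

Normal to plane KLM: n = (-5800, 22040/3, -40600); plane equation n·P = 1532360/3.
Requiring n·N = 1532360/3: (-40600)k + (158920) = 1532360/3.
So k = -26/3.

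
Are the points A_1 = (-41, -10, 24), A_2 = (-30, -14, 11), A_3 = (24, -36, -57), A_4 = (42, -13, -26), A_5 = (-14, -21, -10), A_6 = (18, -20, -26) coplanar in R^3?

The plane through A_1, A_2, A_3 has normal n = A_1A_2 × A_1A_3 = (-14, 46, -26) and equation n·P = -510.
Checking the remaining points: n·A_4 = -510, n·A_5 = -510, n·A_6 = -496.
Since n·A_6 = -496 ≠ -510, A_6 is off the plane and the points are not all coplanar.

No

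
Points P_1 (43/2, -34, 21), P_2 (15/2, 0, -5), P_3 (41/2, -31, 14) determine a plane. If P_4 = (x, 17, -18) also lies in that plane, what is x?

Coplanarity requires P_1P_2 · (P_1P_3 × P_1P_4) = 0.
P_1P_2 = (-14, 34, -26), P_1P_3 = (-1, 3, -7); the triple product is linear in x with coefficient -160 and constant term 80.
Setting it to zero: x = 1/2.

1/2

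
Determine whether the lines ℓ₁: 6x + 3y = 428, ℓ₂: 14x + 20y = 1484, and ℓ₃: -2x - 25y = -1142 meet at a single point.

No

The three lines meet at one point iff the augmented coefficient matrix [aᵢ bᵢ cᵢ] has rank < 3, i.e. its determinant vanishes.
Here the determinant is -8060.
Nonzero, so no common point exists.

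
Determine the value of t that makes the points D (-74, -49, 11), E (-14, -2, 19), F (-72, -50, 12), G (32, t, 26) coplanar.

31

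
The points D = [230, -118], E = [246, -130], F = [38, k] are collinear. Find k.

Collinearity: (F − D) must be parallel to (E − D) = (16, -12).
Cross-multiplying the components: (k − (-118))·(16) = (-192)·(-12).
Solving gives k = 26.

26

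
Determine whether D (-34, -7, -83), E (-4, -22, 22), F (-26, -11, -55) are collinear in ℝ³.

DE = (30, -15, 105), DF = (8, -4, 28).
DE × DF = (0, 0, 0).
The cross product vanishes, so the three points are collinear.

Yes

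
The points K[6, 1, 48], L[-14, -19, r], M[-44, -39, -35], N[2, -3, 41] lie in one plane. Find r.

13

Coplanarity ⇔ det[KL; KM; KN] = 0.
Expanding, this is linear in r: (40)r + (-520) = 0.
So r = 13.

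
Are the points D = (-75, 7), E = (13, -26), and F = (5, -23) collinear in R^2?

DE = (88, -33), DF = (80, -30).
det[DE; DF] = (88)(-30) − (-33)(80) = 0.
The determinant is zero, so the points are collinear.

Yes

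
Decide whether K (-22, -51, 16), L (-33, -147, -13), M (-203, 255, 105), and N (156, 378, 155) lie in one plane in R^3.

No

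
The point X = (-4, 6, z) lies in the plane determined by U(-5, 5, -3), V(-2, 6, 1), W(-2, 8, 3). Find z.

-1

A normal to the plane is n = UV × UW = (-6, -6, 6).
X lies in the plane iff n · UX = 0.
This gives (6)z + (6) = 0, so z = -1.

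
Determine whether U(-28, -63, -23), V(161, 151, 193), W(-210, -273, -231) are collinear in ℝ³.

UV = (189, 214, 216), UW = (-182, -210, -208).
Comparing components 2 and 3: (214)(-208) − (216)(-210) = 848 ≠ 0, so UV and UW are not parallel and the points are not collinear.

No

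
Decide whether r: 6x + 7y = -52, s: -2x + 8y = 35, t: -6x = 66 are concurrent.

The three lines meet at one point iff the augmented coefficient matrix [aᵢ bᵢ cᵢ] has rank < 3, i.e. its determinant vanishes.
Here the determinant is 126.
Nonzero, so no common point exists.

No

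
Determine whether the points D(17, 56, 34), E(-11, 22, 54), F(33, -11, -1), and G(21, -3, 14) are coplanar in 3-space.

With D as base: DE = (-28, -34, 20), DF = (16, -67, -35), DG = (4, -59, -20).
DF × DG = (-725, 180, -676).
DE · (DF × DG) = 660.
Since 660 ≠ 0, the four points are not coplanar.

No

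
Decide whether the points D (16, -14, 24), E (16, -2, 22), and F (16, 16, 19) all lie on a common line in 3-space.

DE = (0, 12, -2), DF = (0, 30, -5).
Each component of DF is 5/2 times the corresponding component of DE, so DF = 5/2·DE and the points are collinear.

Yes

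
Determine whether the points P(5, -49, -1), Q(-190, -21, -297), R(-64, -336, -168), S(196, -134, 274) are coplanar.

A normal to the plane through P, Q, R is n = PQ × PR = (-89628, -12141, 57897).
The plane has equation n·X = 88872. For S: n·S = -76416.
-76416 ≠ 88872, so S is off the plane.

No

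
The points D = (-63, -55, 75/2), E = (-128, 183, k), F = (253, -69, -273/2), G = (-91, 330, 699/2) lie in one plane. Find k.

255

Coplanarity ⇔ det[DE; DF; DG] = 0.
Expanding, this is linear in k: (121268)k + (-30923340) = 0.
So k = 255.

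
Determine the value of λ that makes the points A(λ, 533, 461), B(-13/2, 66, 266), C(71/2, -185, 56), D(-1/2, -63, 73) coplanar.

The points are coplanar iff AB · (AC × AD) = 0.
Expanding, this is linear in λ: (-21353)λ + (-5146073/2) = 0.
So λ = -241/2.

-241/2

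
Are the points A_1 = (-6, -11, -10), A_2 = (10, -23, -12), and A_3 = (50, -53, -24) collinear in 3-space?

No

A_1A_2 = (16, -12, -2), A_1A_3 = (56, -42, -14).
Comparing components 2 and 3: (-12)(-14) − (-2)(-42) = 84 ≠ 0, so A_1A_2 and A_1A_3 are not parallel and the points are not collinear.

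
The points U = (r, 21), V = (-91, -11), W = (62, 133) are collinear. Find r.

-57

The three points are collinear iff det[UV; UW] = 0.
This determinant is linear in r: (-144)r + (-8208) = 0, so r = -57.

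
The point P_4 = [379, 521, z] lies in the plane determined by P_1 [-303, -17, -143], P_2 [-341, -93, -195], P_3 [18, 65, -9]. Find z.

340

The plane through P_1, P_2, P_3 has equation −5920x − 11600y + 21280z = -1052080.
Substituting P_4: (21280)z + (-8287280) = -1052080, so z = 340.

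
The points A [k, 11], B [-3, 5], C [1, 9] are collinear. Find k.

The three points are collinear iff det[AB; AC] = 0.
This determinant is linear in k: (-4)k + (12) = 0, so k = 3.

3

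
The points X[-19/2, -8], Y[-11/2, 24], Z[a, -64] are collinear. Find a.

-33/2

Collinearity: (Z − X) must be parallel to (Y − X) = (4, 32).
Cross-multiplying the components: (a − (-19/2))·(32) = (-56)·(4).
Solving gives a = -33/2.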